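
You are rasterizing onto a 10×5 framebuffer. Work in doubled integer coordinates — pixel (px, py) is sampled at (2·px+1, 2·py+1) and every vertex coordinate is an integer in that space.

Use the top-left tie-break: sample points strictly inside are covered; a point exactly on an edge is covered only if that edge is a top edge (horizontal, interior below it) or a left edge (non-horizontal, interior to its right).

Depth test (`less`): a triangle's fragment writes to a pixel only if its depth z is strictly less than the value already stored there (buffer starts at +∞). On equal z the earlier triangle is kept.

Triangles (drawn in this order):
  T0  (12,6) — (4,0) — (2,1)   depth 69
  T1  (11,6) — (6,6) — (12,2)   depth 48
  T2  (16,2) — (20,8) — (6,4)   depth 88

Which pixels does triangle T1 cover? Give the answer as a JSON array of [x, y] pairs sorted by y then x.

T0:
  2·area = 20  (B↔C swapped to make it positive)
  edge (12, 6)→(2, 1): d=(-10,-5) top-left  bias=+0
  edge (2, 1)→(4, 0): d=(2,-1) top-left  bias=+0
  edge (4, 0)→(12, 6): d=(8,6) right/bottom  bias=-1
    (1,0)@(3, 1): e=[5,1,14] → X
    (2,0)@(5, 1): e=[15,3,2] → X
    (3,0)@(7, 1): e=[25,5,-10] → .
    (1,1)@(3, 3): e=[-15,5,30] → .
    (2,1)@(5, 3): e=[-5,7,18] → .
    (3,1)@(7, 3): e=[5,9,6] → X
    (4,1)@(9, 3): e=[15,11,-6] → .
    (3,2)@(7, 5): e=[-15,13,22] → .
  covered (3 px):
    . X X . . . . . . .
    . . . X . . . . . .
    . . . . . . . . . .
    . . . . . . . . . .
    . . . . . . . . . .
T1:
  2·area = 20
  edge (11, 6)→(6, 6): d=(-5,0) right/bottom  bias=-1
  edge (6, 6)→(12, 2): d=(6,-4) top-left  bias=+0
  edge (12, 2)→(11, 6): d=(-1,4) right/bottom  bias=-1
    (5,1)@(11, 3): e=[15,2,3] → X
    (6,1)@(13, 3): e=[15,10,-5] → .
    (4,2)@(9, 5): e=[5,6,9] → X
    (6,2)@(13, 5): e=[5,22,-7] → .
    (4,3)@(9, 7): e=[-5,18,7] → .
    (5,3)@(11, 7): e=[-5,26,-1] → .
  covered (3 px):
    . . . . . . . . . .
    . . . . . X . . . .
    . . . . X X . . . .
    . . . . . . . . . .
    . . . . . . . . . .
T2:
  2·area = 68
  edge (16, 2)→(20, 8): d=(4,6) right/bottom  bias=-1
  edge (20, 8)→(6, 4): d=(-14,-4) top-left  bias=+0
  edge (6, 4)→(16, 2): d=(10,-2) top-left  bias=+0
    (5,1)@(11, 3): e=[34,34,0] → X  [on edge]
    (6,1)@(13, 3): e=[22,42,4] → X
    (7,1)@(15, 3): e=[10,50,8] → X
    (8,1)@(17, 3): e=[-2,58,12] → .
    (0,2)@(1, 5): e=[102,-34,0] → .  [on edge]
    (5,2)@(11, 5): e=[42,6,20] → X
    (8,2)@(17, 5): e=[6,30,32] → X
    (9,2)@(19, 5): e=[-6,38,36] → .
    (5,3)@(11, 7): e=[50,-22,40] → .
    (6,3)@(13, 7): e=[38,-14,44] → .
    (7,3)@(15, 7): e=[26,-6,48] → .
    (8,3)@(17, 7): e=[14,2,52] → X
  covered (9 px):
    . . . . . . . . . .
    . . . . . X X X . .
    . . . . . X X X X .
    . . . . . . . . X X
    . . . . . . . . . .

Final: [[5,1],[4,2],[5,2]]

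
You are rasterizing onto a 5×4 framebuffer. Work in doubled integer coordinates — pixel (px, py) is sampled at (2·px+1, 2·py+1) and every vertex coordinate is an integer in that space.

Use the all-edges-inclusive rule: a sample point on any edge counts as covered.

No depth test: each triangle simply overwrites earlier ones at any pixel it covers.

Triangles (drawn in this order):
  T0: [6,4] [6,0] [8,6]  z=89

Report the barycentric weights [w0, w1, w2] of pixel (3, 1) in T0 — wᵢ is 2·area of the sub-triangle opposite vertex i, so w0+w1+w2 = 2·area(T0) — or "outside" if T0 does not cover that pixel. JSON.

T0:
  2·area = 8
  edge (6, 4)→(6, 0): d=(0,-4) inclusive
  edge (6, 0)→(8, 6): d=(2,6) inclusive
  edge (8, 6)→(6, 4): d=(-2,-2) inclusive
    (1,0)@(3, 1): e=[-12,20,0] → .  [on edge]
    (2,1)@(5, 3): e=[-4,12,0] → .  [on edge]
    (3,1)@(7, 3): e=[4,0,4] → X  [on edge]
    (4,1)@(9, 3): e=[12,-12,8] → .
    (3,2)@(7, 5): e=[4,4,0] → X  [on edge]
    (4,2)@(9, 5): e=[12,-8,4] → .
    (3,3)@(7, 7): e=[4,8,-4] → .
    (4,3)@(9, 7): e=[12,-4,0] → .  [on edge]
  covered (2 px):
    . . . . .
    . . . X .
    . . . X .
    . . . . .

Final: [0,4,4]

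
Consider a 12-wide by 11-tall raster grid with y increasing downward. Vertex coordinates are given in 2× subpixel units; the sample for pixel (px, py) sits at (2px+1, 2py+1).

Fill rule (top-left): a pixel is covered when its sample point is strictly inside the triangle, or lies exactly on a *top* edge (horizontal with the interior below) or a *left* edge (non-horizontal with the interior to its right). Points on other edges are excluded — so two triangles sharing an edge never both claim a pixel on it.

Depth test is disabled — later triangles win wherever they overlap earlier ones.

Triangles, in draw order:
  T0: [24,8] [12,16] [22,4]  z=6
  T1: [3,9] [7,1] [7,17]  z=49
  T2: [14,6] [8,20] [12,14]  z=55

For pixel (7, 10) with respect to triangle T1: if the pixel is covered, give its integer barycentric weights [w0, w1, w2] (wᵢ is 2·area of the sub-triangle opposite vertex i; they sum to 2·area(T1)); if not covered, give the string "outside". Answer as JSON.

T0:
  2·area = 64
  edge (24, 8)→(12, 16): d=(-12,8) right/bottom  bias=-1
  edge (12, 16)→(22, 4): d=(10,-12) top-left  bias=+0
  edge (22, 4)→(24, 8): d=(2,4) right/bottom  bias=-1
    (10,3)@(21, 7): e=[36,18,10] → █
    (11,3)@(23, 7): e=[20,42,2] → █
    (9,4)@(19, 9): e=[28,14,22] → █
    (11,4)@(23, 9): e=[-4,62,6] → ·
    (8,5)@(17, 11): e=[20,10,34] → █
    (10,5)@(21, 11): e=[-12,58,18] → ·
    (7,6)@(15, 13): e=[12,6,46] → █
    (8,6)@(17, 13): e=[-4,30,38] → ·
    (9,6)@(19, 13): e=[-20,54,30] → ·
    (6,7)@(13, 15): e=[4,2,58] → █
    (7,7)@(15, 15): e=[-12,26,50] → ·
    (6,8)@(13, 17): e=[-20,22,62] → ·
  covered (8 px):
    · · · · · · · · · · · ·
    · · · · · · · · · · · ·
    · · · · · · · · · · · ·
    · · · · · · · · · · █ █
    · · · · · · · · · █ █ ·
    · · · · · · · · █ █ · ·
    · · · · · · · █ · · · ·
    · · · · · · █ · · · · ·
    · · · · · · · · · · · ·
    · · · · · · · · · · · ·
    · · · · · · · · · · · ·
T1:
  2·area = 64
  edge (3, 9)→(7, 1): d=(4,-8) top-left  bias=+0
  edge (7, 1)→(7, 17): d=(0,16) right/bottom  bias=-1
  edge (7, 17)→(3, 9): d=(-4,-8) top-left  bias=+0
    (3,0)@(7, 1): e=[0,0,64] → ·  [on edge]
    (3,1)@(7, 3): e=[8,0,56] → ·  [on edge]
    (0,2)@(1, 5): e=[-32,96,0] → ·  [on edge]
    (2,2)@(5, 5): e=[0,32,32] → █  [on edge]
    (3,2)@(7, 5): e=[16,0,48] → ·  [on edge]
    (2,3)@(5, 7): e=[8,32,24] → █
    (3,3)@(7, 7): e=[24,0,40] → ·  [on edge]
    (1,4)@(3, 9): e=[0,64,0] → █  [on edge]
    (3,4)@(7, 9): e=[32,0,32] → ·  [on edge]
    (1,5)@(3, 11): e=[8,64,-8] → ·
    (2,5)@(5, 11): e=[24,32,8] → █
    (3,5)@(7, 11): e=[40,0,24] → ·  [on edge]
    (0,6)@(1, 13): e=[0,96,-32] → ·  [on edge]
    (2,6)@(5, 13): e=[32,32,0] → █  [on edge]
    (3,6)@(7, 13): e=[48,0,16] → ·  [on edge]
    (3,7)@(7, 15): e=[56,0,8] → ·  [on edge]
    (3,8)@(7, 17): e=[64,0,0] → ·  [on edge]
    (3,9)@(7, 19): e=[72,0,-8] → ·  [on edge]
    (3,10)@(7, 21): e=[80,0,-16] → ·  [on edge]
    (4,10)@(9, 21): e=[96,-32,0] → ·  [on edge]
  covered (6 px):
    · · · · · · · · · · · ·
    · · · · · · · · · · · ·
    · · █ · · · · · · · · ·
    · · █ · · · · · · · · ·
    · █ █ · · · · · · · · ·
    · · █ · · · · · · · · ·
    · · █ · · · · · · · · ·
    · · · · · · · · · · · ·
    · · · · · · · · · · · ·
    · · · · · · · · · · · ·
    · · · · · · · · · · · ·
T2:
  2·area = 20  (B↔C swapped to make it positive)
  edge (14, 6)→(12, 14): d=(-2,8) right/bottom  bias=-1
  edge (12, 14)→(8, 20): d=(-4,6) right/bottom  bias=-1
  edge (8, 20)→(14, 6): d=(6,-14) top-left  bias=+0
    (6,4)@(13, 9): e=[2,14,4] → █
    (7,4)@(15, 9): e=[-14,2,32] → ·
    (6,5)@(13, 11): e=[-2,6,16] → ·
    (5,6)@(11, 13): e=[10,10,0] → █  [on edge]
    (6,6)@(13, 13): e=[-6,-2,28] → ·
    (5,7)@(11, 15): e=[6,2,12] → █
    (6,7)@(13, 15): e=[-10,-10,40] → ·
    (5,8)@(11, 17): e=[2,-6,24] → ·
  covered (3 px):
    · · · · · · · · · · · ·
    · · · · · · · · · · · ·
    · · · · · · · · · · · ·
    · · · · · · · · · · · ·
    · · · · · · █ · · · · ·
    · · · · · · · · · · · ·
    · · · · · █ · · · · · ·
    · · · · · █ · · · · · ·
    · · · · · · · · · · · ·
    · · · · · · · · · · · ·
    · · · · · · · · · · · ·

Answer: "outside"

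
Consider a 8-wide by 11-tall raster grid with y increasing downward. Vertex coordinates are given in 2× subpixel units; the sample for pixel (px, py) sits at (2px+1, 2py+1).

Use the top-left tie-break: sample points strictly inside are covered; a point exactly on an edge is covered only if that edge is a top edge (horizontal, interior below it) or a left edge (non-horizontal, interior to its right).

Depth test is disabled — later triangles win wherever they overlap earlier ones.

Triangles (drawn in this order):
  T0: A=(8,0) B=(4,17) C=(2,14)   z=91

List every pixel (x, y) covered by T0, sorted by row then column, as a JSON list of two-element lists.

T0:
  2·area = 46
  edge (8, 0)→(4, 17): d=(-4,17) right/bottom  bias=-1
  edge (4, 17)→(2, 14): d=(-2,-3) top-left  bias=+0
  edge (2, 14)→(8, 0): d=(6,-14) top-left  bias=+0
    (3,1)@(7, 3): e=[5,37,4] → #
    (4,1)@(9, 3): e=[-29,43,32] → ·
    (3,2)@(7, 5): e=[-3,33,16] → ·
    (2,3)@(5, 7): e=[23,23,0] → #  [on edge]
    (3,3)@(7, 7): e=[-11,29,28] → ·
    (2,4)@(5, 9): e=[15,19,12] → #
    (3,4)@(7, 9): e=[-19,25,40] → ·
    (2,5)@(5, 11): e=[7,15,24] → #
    (3,5)@(7, 11): e=[-27,21,52] → ·
    (1,6)@(3, 13): e=[33,5,8] → #
    (2,6)@(5, 13): e=[-1,11,36] → ·
    (1,7)@(3, 15): e=[25,1,20] → #
  covered (6 px):
    · · · · · · · ·
    · · · # · · · ·
    · · · · · · · ·
    · · # · · · · ·
    · · # · · · · ·
    · · # · · · · ·
    · # · · · · · ·
    · # · · · · · ·
    · · · · · · · ·
    · · · · · · · ·
    · · · · · · · ·

Result: [[3,1],[2,3],[2,4],[2,5],[1,6],[1,7]]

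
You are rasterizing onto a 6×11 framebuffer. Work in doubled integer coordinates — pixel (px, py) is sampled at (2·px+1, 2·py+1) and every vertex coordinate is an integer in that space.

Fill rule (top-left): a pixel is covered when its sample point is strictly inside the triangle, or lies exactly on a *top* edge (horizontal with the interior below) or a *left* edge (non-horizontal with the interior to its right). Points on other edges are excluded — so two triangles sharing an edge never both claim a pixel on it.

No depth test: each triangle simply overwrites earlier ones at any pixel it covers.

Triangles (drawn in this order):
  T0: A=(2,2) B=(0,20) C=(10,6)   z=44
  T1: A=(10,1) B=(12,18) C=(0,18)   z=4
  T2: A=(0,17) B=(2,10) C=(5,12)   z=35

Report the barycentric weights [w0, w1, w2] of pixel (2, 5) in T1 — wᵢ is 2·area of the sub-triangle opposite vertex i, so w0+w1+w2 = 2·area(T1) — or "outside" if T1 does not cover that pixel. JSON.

T0:
  2·area = 152  (B↔C swapped to make it positive)
  edge (2, 2)→(10, 6): d=(8,4) right/bottom  bias=-1
  edge (10, 6)→(0, 20): d=(-10,14) right/bottom  bias=-1
  edge (0, 20)→(2, 2): d=(2,-18) top-left  bias=+0
    (1,1)@(3, 3): e=[4,128,20] → X
    (2,1)@(5, 3): e=[-4,100,56] → .
    (1,2)@(3, 5): e=[20,108,24] → X
    (2,2)@(5, 5): e=[12,80,60] → X
    (3,2)@(7, 5): e=[4,52,96] → X
    (4,2)@(9, 5): e=[-4,24,132] → .
    (1,3)@(3, 7): e=[36,88,28] → X
    (4,3)@(9, 7): e=[12,4,136] → X
    (5,3)@(11, 7): e=[4,-24,172] → .
    (1,4)@(3, 9): e=[52,68,32] → X
    (4,4)@(9, 9): e=[28,-16,140] → .
    (0,5)@(1, 11): e=[76,76,0] → X  [on edge]
    (2,6)@(5, 13): e=[76,0,76] → .  [on edge]
  covered (19 px):
    . . . . . .
    . X . . . .
    . X X X . .
    . X X X X .
    . X X X . .
    X X X . . .
    X X . . . .
    X X . . . .
    X . . . . .
    . . . . . .
    . . . . . .
T1:
  2·area = 204
  edge (10, 1)→(12, 18): d=(2,17) right/bottom  bias=-1
  edge (12, 18)→(0, 18): d=(-12,0) right/bottom  bias=-1
  edge (0, 18)→(10, 1): d=(10,-17) top-left  bias=+0
    (4,1)@(9, 3): e=[21,180,3] → X
    (5,1)@(11, 3): e=[-13,180,37] → .
    (4,2)@(9, 5): e=[25,156,23] → X
    (5,2)@(11, 5): e=[-9,156,57] → .
    (3,3)@(7, 7): e=[63,132,9] → X
    (5,3)@(11, 7): e=[-5,132,77] → .
    (3,4)@(7, 9): e=[67,108,29] → X
    (5,4)@(11, 9): e=[-1,108,97] → .
    (2,5)@(5, 11): e=[105,84,15] → X
    (5,5)@(11, 11): e=[3,84,117] → X
    (1,6)@(3, 13): e=[143,60,1] → X
    (1,7)@(3, 15): e=[147,36,21] → X
  covered (26 px):
    . . . . . .
    . . . . X .
    . . . . X .
    . . . X X .
    . . . X X .
    . . X X X X
    . X X X X X
    . X X X X X
    X X X X X X
    . . . . . .
    . . . . . .
T2:
  2·area = 25
  edge (0, 17)→(2, 10): d=(2,-7) top-left  bias=+0
  edge (2, 10)→(5, 12): d=(3,2) right/bottom  bias=-1
  edge (5, 12)→(0, 17): d=(-5,5) right/bottom  bias=-1
    (1,5)@(3, 11): e=[9,1,15] → X
    (2,5)@(5, 11): e=[23,-3,5] → .
    (1,6)@(3, 13): e=[13,7,5] → X
    (2,6)@(5, 13): e=[27,3,-5] → .
    (0,7)@(1, 15): e=[3,17,5] → X
    (1,7)@(3, 15): e=[17,13,-5] → .
    (0,8)@(1, 17): e=[7,23,-5] → .
  covered (3 px):
    . . . . . .
    . . . . . .
    . . . . . .
    . . . . . .
    . . . . . .
    . X . . . .
    . X . . . .
    X . . . . .
    . . . . . .
    . . . . . .
    . . . . . .

Result: [84,15,105]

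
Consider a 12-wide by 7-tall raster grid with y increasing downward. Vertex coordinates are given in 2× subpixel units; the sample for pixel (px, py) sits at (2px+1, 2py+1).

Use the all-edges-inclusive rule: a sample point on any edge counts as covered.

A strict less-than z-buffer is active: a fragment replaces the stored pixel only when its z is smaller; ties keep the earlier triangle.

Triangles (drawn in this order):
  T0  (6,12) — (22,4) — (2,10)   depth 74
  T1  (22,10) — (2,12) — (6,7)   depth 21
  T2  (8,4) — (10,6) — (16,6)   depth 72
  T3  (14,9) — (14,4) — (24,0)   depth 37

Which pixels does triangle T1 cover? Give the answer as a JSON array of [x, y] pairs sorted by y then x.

T0:
  2·area = 64  (B↔C swapped to make it positive)
  edge (6, 12)→(2, 10): d=(-4,-2) inclusive
  edge (2, 10)→(22, 4): d=(20,-6) inclusive
  edge (22, 4)→(6, 12): d=(-16,8) inclusive
    (9,2)@(19, 5): e=[54,2,8] → X
    (10,2)@(21, 5): e=[58,14,-8] → .
    (6,3)@(13, 7): e=[34,6,24] → X
    (7,3)@(15, 7): e=[38,18,8] → X
    (8,3)@(17, 7): e=[42,30,-8] → .
    (9,3)@(19, 7): e=[46,42,-24] → .
    (3,4)@(7, 9): e=[14,10,40] → X
    (4,4)@(9, 9): e=[18,22,24] → X
    (5,4)@(11, 9): e=[22,34,8] → X
    (6,4)@(13, 9): e=[26,46,-8] → .
    (7,4)@(15, 9): e=[30,58,-24] → .
    (2,5)@(5, 11): e=[2,38,24] → X
  covered (8 px):
    . . . . . . . . . . . .
    . . . . . . . . . . . .
    . . . . . . . . . X . .
    . . . . . . X X . . . .
    . . . X X X . . . . . .
    . . X X . . . . . . . .
    . . . . . . . . . . . .
T1:
  2·area = 92
  edge (22, 10)→(2, 12): d=(-20,2) inclusive
  edge (2, 12)→(6, 7): d=(4,-5) inclusive
  edge (6, 7)→(22, 10): d=(16,3) inclusive
    (2,4)@(5, 9): e=[54,3,35] → X
    (3,4)@(7, 9): e=[50,13,29] → X
    (4,4)@(9, 9): e=[46,23,23] → X
    (5,4)@(11, 9): e=[42,33,17] → X
    (6,4)@(13, 9): e=[38,43,11] → X
    (7,4)@(15, 9): e=[34,53,5] → X
    (8,4)@(17, 9): e=[30,63,-1] → .
    (1,5)@(3, 11): e=[18,1,73] → X
    (6,5)@(13, 11): e=[-2,51,43] → .
    (7,5)@(15, 11): e=[-6,61,37] → .
    (1,6)@(3, 13): e=[-22,9,105] → .
    (2,6)@(5, 13): e=[-26,19,99] → .
  covered (11 px):
    . . . . . . . . . . . .
    . . . . . . . . . . . .
    . . . . . . . . . . . .
    . . . . . . . . . . . .
    . . X X X X X X . . . .
    . X X X X X . . . . . .
    . . . . . . . . . . . .
T2:
  2·area = 12  (B↔C swapped to make it positive)
  edge (8, 4)→(16, 6): d=(8,2) inclusive
  edge (16, 6)→(10, 6): d=(-6,0) inclusive
  edge (10, 6)→(8, 4): d=(-2,-2) inclusive
    (2,0)@(5, 1): e=[-18,30,0] → .  [on edge]
    (3,1)@(7, 3): e=[-6,18,0] → .  [on edge]
    (4,2)@(9, 5): e=[6,6,0] → X  [on edge]
    (5,2)@(11, 5): e=[2,6,4] → X
    (6,2)@(13, 5): e=[-2,6,8] → .
    (4,3)@(9, 7): e=[22,-6,-4] → .
    (5,3)@(11, 7): e=[18,-6,0] → .  [on edge]
    (6,4)@(13, 9): e=[30,-18,0] → .  [on edge]
    (7,5)@(15, 11): e=[42,-30,0] → .  [on edge]
    (8,6)@(17, 13): e=[54,-42,0] → .  [on edge]
  covered (2 px):
    . . . . . . . . . . . .
    . . . . . . . . . . . .
    . . . . X X . . . . . .
    . . . . . . . . . . . .
    . . . . . . . . . . . .
    . . . . . . . . . . . .
    . . . . . . . . . . . .
T3:
  2·area = 50
  edge (14, 9)→(14, 4): d=(0,-5) inclusive
  edge (14, 4)→(24, 0): d=(10,-4) inclusive
  edge (24, 0)→(14, 9): d=(-10,9) inclusive
    (8,1)@(17, 3): e=[15,2,33] → X
    (9,1)@(19, 3): e=[25,10,15] → X
    (10,1)@(21, 3): e=[35,18,-3] → .
    (7,2)@(15, 5): e=[5,14,31] → X
    (9,2)@(19, 5): e=[25,30,-5] → .
    (7,3)@(15, 7): e=[5,34,11] → X
    (8,3)@(17, 7): e=[15,42,-7] → .
    (7,4)@(15, 9): e=[5,54,-9] → .
  covered (5 px):
    . . . . . . . . . . . .
    . . . . . . . . X X . .
    . . . . . . . X X . . .
    . . . . . . . X . . . .
    . . . . . . . . . . . .
    . . . . . . . . . . . .
    . . . . . . . . . . . .

Answer: [[2,4],[3,4],[4,4],[5,4],[6,4],[7,4],[1,5],[2,5],[3,5],[4,5],[5,5]]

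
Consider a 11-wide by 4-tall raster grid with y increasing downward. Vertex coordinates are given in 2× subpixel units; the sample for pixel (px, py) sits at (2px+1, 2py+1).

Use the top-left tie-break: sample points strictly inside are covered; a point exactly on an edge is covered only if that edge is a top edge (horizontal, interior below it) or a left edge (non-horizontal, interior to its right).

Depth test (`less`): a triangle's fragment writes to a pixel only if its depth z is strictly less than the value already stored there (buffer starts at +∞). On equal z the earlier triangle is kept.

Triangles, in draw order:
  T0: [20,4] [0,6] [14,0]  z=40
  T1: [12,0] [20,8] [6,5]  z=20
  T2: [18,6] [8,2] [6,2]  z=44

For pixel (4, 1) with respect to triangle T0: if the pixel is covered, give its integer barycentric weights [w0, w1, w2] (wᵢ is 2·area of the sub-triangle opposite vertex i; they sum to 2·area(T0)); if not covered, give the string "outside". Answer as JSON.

T0:
  2·area = 92
  edge (20, 4)→(0, 6): d=(-20,2) right/bottom  bias=-1
  edge (0, 6)→(14, 0): d=(14,-6) top-left  bias=+0
  edge (14, 0)→(20, 4): d=(6,4) right/bottom  bias=-1
    (6,0)@(13, 1): e=[74,8,10] → #
    (7,0)@(15, 1): e=[70,20,2] → #
    (8,0)@(17, 1): e=[66,32,-6] → ·
    (3,1)@(7, 3): e=[46,0,46] → #  [on edge]
    (4,1)@(9, 3): e=[42,12,38] → #
    (5,1)@(11, 3): e=[38,24,30] → #
    (8,1)@(17, 3): e=[26,60,6] → #
    (9,1)@(19, 3): e=[22,72,-2] → ·
    (1,2)@(3, 5): e=[14,4,74] → #
    (2,2)@(5, 5): e=[10,16,66] → #
    (5,2)@(11, 5): e=[-2,52,42] → ·
    (6,2)@(13, 5): e=[-6,64,34] → ·
  covered (12 px):
    · · · · · · # # · · ·
    · · · # # # # # # · ·
    · # # # # · · · · · ·
    · · · · · · · · · · ·
T1:
  2·area = 88
  edge (12, 0)→(20, 8): d=(8,8) right/bottom  bias=-1
  edge (20, 8)→(6, 5): d=(-14,-3) top-left  bias=+0
  edge (6, 5)→(12, 0): d=(6,-5) top-left  bias=+0
    (5,0)@(11, 1): e=[16,71,1] → #
    (6,0)@(13, 1): e=[0,77,11] → ·  [on edge]
    (4,1)@(9, 3): e=[48,37,3] → #
    (6,1)@(13, 3): e=[16,49,23] → #
    (7,1)@(15, 3): e=[0,55,33] → ·  [on edge]
    (3,2)@(7, 5): e=[80,3,5] → #
    (7,2)@(15, 5): e=[16,27,45] → #
    (8,2)@(17, 5): e=[0,33,55] → ·  [on edge]
    (3,3)@(7, 7): e=[96,-25,17] → ·
    (4,3)@(9, 7): e=[80,-19,27] → ·
    (5,3)@(11, 7): e=[64,-13,37] → ·
    (6,3)@(13, 7): e=[48,-7,47] → ·
    (9,3)@(19, 7): e=[0,11,77] → ·  [on edge]
  covered (10 px):
    · · · · · # · · · · ·
    · · · · # # # · · · ·
    · · · # # # # # · · ·
    · · · · · · · · # · ·
T2:
  2·area = 8  (B↔C swapped to make it positive)
  edge (18, 6)→(6, 2): d=(-12,-4) top-left  bias=+0
  edge (6, 2)→(8, 2): d=(2,0) top-left  bias=+0
  edge (8, 2)→(18, 6): d=(10,4) right/bottom  bias=-1
    (1,0)@(3, 1): e=[0,-2,10] → ·  [on edge]
    (4,1)@(9, 3): e=[0,2,6] → #  [on edge]
    (5,1)@(11, 3): e=[8,2,-2] → ·
    (4,2)@(9, 5): e=[-24,6,26] → ·
    (7,2)@(15, 5): e=[0,6,2] → #  [on edge]
    (8,2)@(17, 5): e=[8,6,-6] → ·
    (7,3)@(15, 7): e=[-24,10,22] → ·
    (10,3)@(21, 7): e=[0,10,-2] → ·  [on edge]
  covered (2 px):
    · · · · · · · · · · ·
    · · · · # · · · · · ·
    · · · · · · · # · · ·
    · · · · · · · · · · ·

Result: [12,38,42]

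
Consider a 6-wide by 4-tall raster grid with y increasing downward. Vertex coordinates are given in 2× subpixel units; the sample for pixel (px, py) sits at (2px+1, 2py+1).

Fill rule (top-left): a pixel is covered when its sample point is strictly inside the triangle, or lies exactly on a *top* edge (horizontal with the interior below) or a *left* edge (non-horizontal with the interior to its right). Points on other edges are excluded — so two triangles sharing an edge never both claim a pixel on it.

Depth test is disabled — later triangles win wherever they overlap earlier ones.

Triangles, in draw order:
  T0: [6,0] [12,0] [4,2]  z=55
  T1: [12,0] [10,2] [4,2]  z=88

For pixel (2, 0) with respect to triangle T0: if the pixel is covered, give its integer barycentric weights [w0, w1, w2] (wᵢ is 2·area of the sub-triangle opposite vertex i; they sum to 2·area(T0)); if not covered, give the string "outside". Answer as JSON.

T0:
  2·area = 12
  edge (6, 0)→(12, 0): d=(6,0) top-left  bias=+0
  edge (12, 0)→(4, 2): d=(-8,2) right/bottom  bias=-1
  edge (4, 2)→(6, 0): d=(2,-2) top-left  bias=+0
    (2,0)@(5, 1): e=[6,6,0] → █  [on edge]
    (3,0)@(7, 1): e=[6,2,4] → █
    (4,0)@(9, 1): e=[6,-2,8] → ·
    (1,1)@(3, 3): e=[18,-6,0] → ·  [on edge]
    (2,1)@(5, 3): e=[18,-10,4] → ·
    (3,1)@(7, 3): e=[18,-14,8] → ·
    (0,2)@(1, 5): e=[30,-18,0] → ·  [on edge]
  covered (2 px):
    · · █ █ · ·
    · · · · · ·
    · · · · · ·
    · · · · · ·
T1:
  2·area = 12
  edge (12, 0)→(10, 2): d=(-2,2) right/bottom  bias=-1
  edge (10, 2)→(4, 2): d=(-6,0) right/bottom  bias=-1
  edge (4, 2)→(12, 0): d=(8,-2) top-left  bias=+0
    (4,0)@(9, 1): e=[4,6,2] → █
    (5,0)@(11, 1): e=[0,6,6] → ·  [on edge]
    (4,1)@(9, 3): e=[0,-6,18] → ·  [on edge]
    (3,2)@(7, 5): e=[0,-18,30] → ·  [on edge]
    (2,3)@(5, 7): e=[0,-30,42] → ·  [on edge]
  covered (1 px):
    · · · · █ ·
    · · · · · ·
    · · · · · ·
    · · · · · ·

Result: [6,0,6]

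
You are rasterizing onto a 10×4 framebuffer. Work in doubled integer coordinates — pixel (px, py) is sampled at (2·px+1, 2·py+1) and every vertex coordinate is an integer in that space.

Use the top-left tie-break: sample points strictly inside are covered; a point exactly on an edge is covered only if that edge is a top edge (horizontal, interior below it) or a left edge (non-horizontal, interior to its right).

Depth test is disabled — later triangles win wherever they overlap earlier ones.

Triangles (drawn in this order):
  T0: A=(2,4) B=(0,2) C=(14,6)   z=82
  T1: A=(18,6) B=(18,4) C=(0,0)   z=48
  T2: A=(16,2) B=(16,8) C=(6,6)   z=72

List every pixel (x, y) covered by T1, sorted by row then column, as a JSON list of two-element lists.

T0:
  2·area = 20
  edge (2, 4)→(0, 2): d=(-2,-2) top-left  bias=+0
  edge (0, 2)→(14, 6): d=(14,4) right/bottom  bias=-1
  edge (14, 6)→(2, 4): d=(-12,-2) top-left  bias=+0
    (0,1)@(1, 3): e=[0,10,10] → █  [on edge]
    (1,1)@(3, 3): e=[4,2,14] → █
    (2,1)@(5, 3): e=[8,-6,18] → ·
    (0,2)@(1, 5): e=[-4,38,-14] → ·
    (1,2)@(3, 5): e=[0,30,-10] → ·  [on edge]
    (4,2)@(9, 5): e=[12,6,2] → █
    (5,2)@(11, 5): e=[16,-2,6] → ·
    (2,3)@(5, 7): e=[0,50,-30] → ·  [on edge]
    (4,3)@(9, 7): e=[8,34,-22] → ·
  covered (3 px):
    · · · · · · · · · ·
    █ █ · · · · · · · ·
    · · · · █ · · · · ·
    · · · · · · · · · ·
T1:
  2·area = 36  (B↔C swapped to make it positive)
  edge (18, 6)→(0, 0): d=(-18,-6) top-left  bias=+0
  edge (0, 0)→(18, 4): d=(18,4) right/bottom  bias=-1
  edge (18, 4)→(18, 6): d=(0,2) right/bottom  bias=-1
    (1,0)@(3, 1): e=[0,6,30] → █  [on edge]
    (2,0)@(5, 1): e=[12,-2,26] → ·
    (1,1)@(3, 3): e=[-36,42,30] → ·
    (4,1)@(9, 3): e=[0,18,18] → █  [on edge]
    (5,1)@(11, 3): e=[12,10,14] → █
    (6,1)@(13, 3): e=[24,2,10] → █
    (7,1)@(15, 3): e=[36,-6,6] → ·
    (4,2)@(9, 5): e=[-36,54,18] → ·
    (5,2)@(11, 5): e=[-24,46,14] → ·
    (6,2)@(13, 5): e=[-12,38,10] → ·
    (7,2)@(15, 5): e=[0,30,6] → █  [on edge]
    (8,2)@(17, 5): e=[12,22,2] → █
  covered (6 px):
    · █ · · · · · · · ·
    · · · · █ █ █ · · ·
    · · · · · · · █ █ ·
    · · · · · · · · · ·
T2:
  2·area = 60
  edge (16, 2)→(16, 8): d=(0,6) right/bottom  bias=-1
  edge (16, 8)→(6, 6): d=(-10,-2) top-left  bias=+0
  edge (6, 6)→(16, 2): d=(10,-4) top-left  bias=+0
    (7,1)@(15, 3): e=[6,48,6] → █
    (8,1)@(17, 3): e=[-6,52,14] → ·
    (0,2)@(1, 5): e=[90,0,-30] → ·  [on edge]
    (4,2)@(9, 5): e=[42,16,2] → █
    (5,2)@(11, 5): e=[30,20,10] → █
    (6,2)@(13, 5): e=[18,24,18] → █
    (8,2)@(17, 5): e=[-6,32,34] → ·
    (4,3)@(9, 7): e=[42,-4,22] → ·
    (5,3)@(11, 7): e=[30,0,30] → █  [on edge]
    (8,3)@(17, 7): e=[-6,12,54] → ·
  covered (8 px):
    · · · · · · · · · ·
    · · · · · · · █ · ·
    · · · · █ █ █ █ · ·
    · · · · · █ █ █ · ·

Result: [[1,0],[4,1],[5,1],[6,1],[7,2],[8,2]]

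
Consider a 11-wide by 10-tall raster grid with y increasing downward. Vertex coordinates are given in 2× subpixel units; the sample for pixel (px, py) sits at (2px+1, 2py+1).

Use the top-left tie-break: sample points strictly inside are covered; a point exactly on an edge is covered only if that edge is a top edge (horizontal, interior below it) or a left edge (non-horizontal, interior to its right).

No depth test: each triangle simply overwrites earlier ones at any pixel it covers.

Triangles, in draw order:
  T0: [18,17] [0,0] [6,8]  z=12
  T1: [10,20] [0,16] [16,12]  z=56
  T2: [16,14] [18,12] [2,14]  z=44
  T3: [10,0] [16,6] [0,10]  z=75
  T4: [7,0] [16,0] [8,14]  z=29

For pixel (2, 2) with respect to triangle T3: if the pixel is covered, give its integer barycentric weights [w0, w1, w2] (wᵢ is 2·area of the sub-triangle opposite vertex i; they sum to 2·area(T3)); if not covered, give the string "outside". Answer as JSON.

T0:
  2·area = 42  (B↔C swapped to make it positive)
  edge (18, 17)→(6, 8): d=(-12,-9) top-left  bias=+0
  edge (6, 8)→(0, 0): d=(-6,-8) top-left  bias=+0
  edge (0, 0)→(18, 17): d=(18,17) right/bottom  bias=-1
    (0,0)@(1, 1): e=[39,2,1] → X
    (1,0)@(3, 1): e=[57,18,-33] → .
    (0,1)@(1, 3): e=[15,-10,37] → .
    (1,1)@(3, 3): e=[33,6,3] → X
    (2,1)@(5, 3): e=[51,22,-31] → .
    (1,2)@(3, 5): e=[9,-6,39] → .
    (2,2)@(5, 5): e=[27,10,5] → X
    (3,2)@(7, 5): e=[45,26,-29] → .
    (2,3)@(5, 7): e=[3,-2,41] → .
    (3,3)@(7, 7): e=[21,14,7] → X
    (4,3)@(9, 7): e=[39,30,-27] → .
    (3,4)@(7, 9): e=[-3,2,43] → .
  covered (7 px):
    X . . . . . . . . . .
    . X . . . . . . . . .
    . . X . . . . . . . .
    . . . X . . . . . . .
    . . . . X . . . . . .
    . . . . . X . . . . .
    . . . . . . X . . . .
    . . . . . . . . . . .
    . . . . . . . . . . .
    . . . . . . . . . . .
T1:
  2·area = 104
  edge (10, 20)→(0, 16): d=(-10,-4) top-left  bias=+0
  edge (0, 16)→(16, 12): d=(16,-4) top-left  bias=+0
  edge (16, 12)→(10, 20): d=(-6,8) right/bottom  bias=-1
    (6,6)@(13, 13): e=[82,4,18] → X
    (7,6)@(15, 13): e=[90,12,2] → X
    (8,6)@(17, 13): e=[98,20,-14] → .
    (2,7)@(5, 15): e=[30,4,70] → X
    (3,7)@(7, 15): e=[38,12,54] → X
    (4,7)@(9, 15): e=[46,20,38] → X
    (5,7)@(11, 15): e=[54,28,22] → X
    (7,7)@(15, 15): e=[70,44,-10] → .
    (1,8)@(3, 17): e=[2,28,74] → X
    (6,8)@(13, 17): e=[42,68,-6] → .
    (1,9)@(3, 19): e=[-18,60,62] → .
    (2,9)@(5, 19): e=[-10,68,46] → .
  covered (13 px):
    . . . . . . . . . . .
    . . . . . . . . . . .
    . . . . . . . . . . .
    . . . . . . . . . . .
    . . . . . . . . . . .
    . . . . . . . . . . .
    . . . . . . X X . . .
    . . X X X X X . . . .
    . X X X X X . . . . .
    . . . . X . . . . . .
T2:
  2·area = 28  (B↔C swapped to make it positive)
  edge (16, 14)→(2, 14): d=(-14,0) right/bottom  bias=-1
  edge (2, 14)→(18, 12): d=(16,-2) top-left  bias=+0
  edge (18, 12)→(16, 14): d=(-2,2) right/bottom  bias=-1
    (10,4)@(21, 9): e=[70,-42,0] → .  [on edge]
    (9,5)@(19, 11): e=[42,-14,0] → .  [on edge]
    (5,6)@(11, 13): e=[14,2,12] → X
    (6,6)@(13, 13): e=[14,6,8] → X
    (7,6)@(15, 13): e=[14,10,4] → X
    (8,6)@(17, 13): e=[14,14,0] → .  [on edge]
    (5,7)@(11, 15): e=[-14,34,8] → .
    (6,7)@(13, 15): e=[-14,38,4] → .
    (7,7)@(15, 15): e=[-14,42,0] → .  [on edge]
    (6,8)@(13, 17): e=[-42,70,0] → .  [on edge]
    (5,9)@(11, 19): e=[-70,98,0] → .  [on edge]
  covered (3 px):
    . . . . . . . . . . .
    . . . . . . . . . . .
    . . . . . . . . . . .
    . . . . . . . . . . .
    . . . . . . . . . . .
    . . . . . . . . . . .
    . . . . . X X X . . .
    . . . . . . . . . . .
    . . . . . . . . . . .
    . . . . . . . . . . .
T3:
  2·area = 120
  edge (10, 0)→(16, 6): d=(6,6) right/bottom  bias=-1
  edge (16, 6)→(0, 10): d=(-16,4) right/bottom  bias=-1
  edge (0, 10)→(10, 0): d=(10,-10) top-left  bias=+0
    (4,0)@(9, 1): e=[12,108,0] → X  [on edge]
    (5,0)@(11, 1): e=[0,100,20] → .  [on edge]
    (3,1)@(7, 3): e=[36,84,0] → X  [on edge]
    (5,1)@(11, 3): e=[12,68,40] → X
    (6,1)@(13, 3): e=[0,60,60] → .  [on edge]
    (2,2)@(5, 5): e=[60,60,0] → X  [on edge]
    (6,2)@(13, 5): e=[12,28,80] → X
    (7,2)@(15, 5): e=[0,20,100] → .  [on edge]
    (1,3)@(3, 7): e=[84,36,0] → X  [on edge]
    (6,3)@(13, 7): e=[24,-4,100] → .
    (8,3)@(17, 7): e=[0,-20,140] → .  [on edge]
    (0,4)@(1, 9): e=[108,12,0] → X  [on edge]
    (9,4)@(19, 9): e=[0,-60,180] → .  [on edge]
    (10,5)@(21, 11): e=[0,-100,220] → .  [on edge]
  covered (16 px):
    . . . . X . . . . . .
    . . . X X X . . . . .
    . . X X X X X . . . .
    . X X X X X . . . . .
    X X . . . . . . . . .
    . . . . . . . . . . .
    . . . . . . . . . . .
    . . . . . . . . . . .
    . . . . . . . . . . .
    . . . . . . . . . . .
T4:
  2·area = 126
  edge (7, 0)→(16, 0): d=(9,0) top-left  bias=+0
  edge (16, 0)→(8, 14): d=(-8,14) right/bottom  bias=-1
  edge (8, 14)→(7, 0): d=(-1,-14) top-left  bias=+0
    (4,0)@(9, 1): e=[9,90,27] → X
    (5,0)@(11, 1): e=[9,62,55] → X
    (6,0)@(13, 1): e=[9,34,83] → X
    (7,0)@(15, 1): e=[9,6,111] → X
    (8,0)@(17, 1): e=[9,-22,139] → .
    (4,1)@(9, 3): e=[27,74,25] → X
    (7,1)@(15, 3): e=[27,-10,109] → .
    (4,2)@(9, 5): e=[45,58,23] → X
    (7,2)@(15, 5): e=[45,-26,107] → .
    (4,3)@(9, 7): e=[63,42,21] → X
    (6,3)@(13, 7): e=[63,-14,77] → .
    (4,4)@(9, 9): e=[81,26,19] → X
  covered (14 px):
    . . . . X X X X . . .
    . . . . X X X . . . .
    . . . . X X X . . . .
    . . . . X X . . . . .
    . . . . X . . . . . .
    . . . . X . . . . . .
    . . . . . . . . . . .
    . . . . . . . . . . .
    . . . . . . . . . . .
    . . . . . . . . . . .

Final: [60,0,60]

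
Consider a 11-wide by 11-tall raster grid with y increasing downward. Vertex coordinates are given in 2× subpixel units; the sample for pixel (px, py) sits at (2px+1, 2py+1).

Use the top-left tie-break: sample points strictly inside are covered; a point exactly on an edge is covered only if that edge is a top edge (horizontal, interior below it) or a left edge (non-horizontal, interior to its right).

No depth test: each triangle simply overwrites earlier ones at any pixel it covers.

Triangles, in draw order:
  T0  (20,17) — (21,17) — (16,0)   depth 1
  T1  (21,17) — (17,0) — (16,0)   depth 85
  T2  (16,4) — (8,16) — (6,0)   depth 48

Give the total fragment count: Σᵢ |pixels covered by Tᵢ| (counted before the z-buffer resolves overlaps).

T0:
  2·area = 17  (B↔C swapped to make it positive)
  edge (20, 17)→(16, 0): d=(-4,-17) top-left  bias=+0
  edge (16, 0)→(21, 17): d=(5,17) right/bottom  bias=-1
  edge (21, 17)→(20, 17): d=(-1,0) right/bottom  bias=-1
    (9,5)@(19, 11): e=[7,4,6] → X
    (10,5)@(21, 11): e=[41,-30,6] → .
    (9,6)@(19, 13): e=[-1,14,4] → .
    (0,8)@(1, 17): e=[-323,340,0] → .  [on edge]
    (1,8)@(3, 17): e=[-289,306,0] → .  [on edge]
    (2,8)@(5, 17): e=[-255,272,0] → .  [on edge]
    (3,8)@(7, 17): e=[-221,238,0] → .  [on edge]
    (4,8)@(9, 17): e=[-187,204,0] → .  [on edge]
    (5,8)@(11, 17): e=[-153,170,0] → .  [on edge]
    (6,8)@(13, 17): e=[-119,136,0] → .  [on edge]
    (7,8)@(15, 17): e=[-85,102,0] → .  [on edge]
    (8,8)@(17, 17): e=[-51,68,0] → .  [on edge]
    (9,8)@(19, 17): e=[-17,34,0] → .  [on edge]
    (10,8)@(21, 17): e=[17,0,0] → .  [on edge]
  covered (1 px):
    . . . . . . . . . . .
    . . . . . . . . . . .
    . . . . . . . . . . .
    . . . . . . . . . . .
    . . . . . . . . . . .
    . . . . . . . . . X .
    . . . . . . . . . . .
    . . . . . . . . . . .
    . . . . . . . . . . .
    . . . . . . . . . . .
    . . . . . . . . . . .
T1:
  2·area = 17  (B↔C swapped to make it positive)
  edge (21, 17)→(16, 0): d=(-5,-17) top-left  bias=+0
  edge (16, 0)→(17, 0): d=(1,0) top-left  bias=+0
  edge (17, 0)→(21, 17): d=(4,17) right/bottom  bias=-1
    (8,0)@(17, 1): e=[12,1,4] → X
    (9,0)@(19, 1): e=[46,1,-30] → .
    (8,1)@(17, 3): e=[2,3,12] → X
    (9,1)@(19, 3): e=[36,3,-22] → .
    (8,2)@(17, 5): e=[-8,5,20] → .
    (9,4)@(19, 9): e=[6,9,2] → X
    (10,4)@(21, 9): e=[40,9,-32] → .
    (9,5)@(19, 11): e=[-4,11,10] → .
    (10,8)@(21, 17): e=[0,17,0] → .  [on edge]
  covered (3 px):
    . . . . . . . . X . .
    . . . . . . . . X . .
    . . . . . . . . . . .
    . . . . . . . . . . .
    . . . . . . . . . X .
    . . . . . . . . . . .
    . . . . . . . . . . .
    . . . . . . . . . . .
    . . . . . . . . . . .
    . . . . . . . . . . .
    . . . . . . . . . . .
T2:
  2·area = 152
  edge (16, 4)→(8, 16): d=(-8,12) right/bottom  bias=-1
  edge (8, 16)→(6, 0): d=(-2,-16) top-left  bias=+0
  edge (6, 0)→(16, 4): d=(10,4) right/bottom  bias=-1
    (3,0)@(7, 1): e=[132,14,6] → X
    (4,0)@(9, 1): e=[108,46,-2] → .
    (3,1)@(7, 3): e=[116,10,26] → X
    (4,1)@(9, 3): e=[92,42,18] → X
    (5,1)@(11, 3): e=[68,74,10] → X
    (6,1)@(13, 3): e=[44,106,2] → X
    (7,1)@(15, 3): e=[20,138,-6] → .
    (3,2)@(7, 5): e=[100,6,46] → X
    (7,2)@(15, 5): e=[4,134,14] → X
    (8,2)@(17, 5): e=[-20,166,6] → .
    (3,3)@(7, 7): e=[84,2,66] → X
    (7,3)@(15, 7): e=[-12,130,34] → .
  covered (19 px):
    . . . X . . . . . . .
    . . . X X X X . . . .
    . . . X X X X X . . .
    . . . X X X X . . . .
    . . . . X X . . . . .
    . . . . X X . . . . .
    . . . . X . . . . . .
    . . . . . . . . . . .
    . . . . . . . . . . .
    . . . . . . . . . . .
    . . . . . . . . . . .

Answer: 23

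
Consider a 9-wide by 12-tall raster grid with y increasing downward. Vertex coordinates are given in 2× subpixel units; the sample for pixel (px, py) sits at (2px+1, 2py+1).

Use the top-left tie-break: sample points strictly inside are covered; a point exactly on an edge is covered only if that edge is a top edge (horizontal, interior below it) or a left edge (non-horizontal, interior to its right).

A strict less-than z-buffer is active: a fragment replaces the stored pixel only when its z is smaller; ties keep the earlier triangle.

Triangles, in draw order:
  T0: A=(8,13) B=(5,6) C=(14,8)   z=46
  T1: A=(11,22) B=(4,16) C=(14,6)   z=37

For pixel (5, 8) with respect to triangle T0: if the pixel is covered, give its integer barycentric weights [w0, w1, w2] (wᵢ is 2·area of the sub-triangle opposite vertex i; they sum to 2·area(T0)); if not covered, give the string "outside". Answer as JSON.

T0:
  2·area = 57
  edge (8, 13)→(5, 6): d=(-3,-7) top-left  bias=+0
  edge (5, 6)→(14, 8): d=(9,2) right/bottom  bias=-1
  edge (14, 8)→(8, 13): d=(-6,5) right/bottom  bias=-1
    (3,3)@(7, 7): e=[11,5,41] → X
    (4,3)@(9, 7): e=[25,1,31] → X
    (5,3)@(11, 7): e=[39,-3,21] → .
    (3,4)@(7, 9): e=[5,23,29] → X
    (5,4)@(11, 9): e=[33,15,9] → X
    (6,4)@(13, 9): e=[47,11,-1] → .
    (3,5)@(7, 11): e=[-1,41,17] → .
    (4,5)@(9, 11): e=[13,37,7] → X
    (5,5)@(11, 11): e=[27,33,-3] → .
    (4,6)@(9, 13): e=[7,55,-5] → .
  covered (6 px):
    . . . . . . . . .
    . . . . . . . . .
    . . . . . . . . .
    . . . X X . . . .
    . . . X X X . . .
    . . . . X . . . .
    . . . . . . . . .
    . . . . . . . . .
    . . . . . . . . .
    . . . . . . . . .
    . . . . . . . . .
    . . . . . . . . .
T1:
  2·area = 130
  edge (11, 22)→(4, 16): d=(-7,-6) top-left  bias=+0
  edge (4, 16)→(14, 6): d=(10,-10) top-left  bias=+0
  edge (14, 6)→(11, 22): d=(-3,16) right/bottom  bias=-1
    (8,1)@(17, 3): e=[169,0,-39] → .  [on edge]
    (7,2)@(15, 5): e=[143,0,-13] → .  [on edge]
    (6,3)@(13, 7): e=[117,0,13] → X  [on edge]
    (7,3)@(15, 7): e=[129,20,-19] → .
    (5,4)@(11, 9): e=[91,0,39] → X  [on edge]
    (7,4)@(15, 9): e=[115,40,-25] → .
    (4,5)@(9, 11): e=[65,0,65] → X  [on edge]
    (7,5)@(15, 11): e=[101,60,-31] → .
    (3,6)@(7, 13): e=[39,0,91] → X  [on edge]
    (6,6)@(13, 13): e=[75,60,-5] → .
    (2,7)@(5, 15): e=[13,0,117] → X  [on edge]
    (6,7)@(13, 15): e=[61,80,-11] → .
    (1,8)@(3, 17): e=[-13,0,143] → .  [on edge]
    (0,9)@(1, 19): e=[-39,0,169] → .  [on edge]
  covered (19 px):
    . . . . . . . . .
    . . . . . . . . .
    . . . . . . . . .
    . . . . . . X . .
    . . . . . X X . .
    . . . . X X X . .
    . . . X X X . . .
    . . X X X X . . .
    . . . X X X . . .
    . . . . X X . . .
    . . . . . X . . .
    . . . . . . . . .

Result: "outside"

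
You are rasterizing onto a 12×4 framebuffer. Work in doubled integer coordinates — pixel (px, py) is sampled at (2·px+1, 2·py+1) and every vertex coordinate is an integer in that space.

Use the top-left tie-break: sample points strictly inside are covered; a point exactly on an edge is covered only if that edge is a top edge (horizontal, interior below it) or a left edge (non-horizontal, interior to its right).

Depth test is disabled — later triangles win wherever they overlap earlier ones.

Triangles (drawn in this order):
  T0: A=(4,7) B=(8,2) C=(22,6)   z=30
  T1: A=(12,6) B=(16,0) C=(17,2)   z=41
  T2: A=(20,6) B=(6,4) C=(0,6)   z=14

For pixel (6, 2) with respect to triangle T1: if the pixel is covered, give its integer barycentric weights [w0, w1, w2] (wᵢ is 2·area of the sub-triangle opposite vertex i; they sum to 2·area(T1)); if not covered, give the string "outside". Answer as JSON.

T0:
  2·area = 86
  edge (4, 7)→(8, 2): d=(4,-5) top-left  bias=+0
  edge (8, 2)→(22, 6): d=(14,4) right/bottom  bias=-1
  edge (22, 6)→(4, 7): d=(-18,1) right/bottom  bias=-1
    (4,1)@(9, 3): e=[9,10,67] → #
    (5,1)@(11, 3): e=[19,2,65] → #
    (6,1)@(13, 3): e=[29,-6,63] → ·
    (3,2)@(7, 5): e=[7,46,33] → #
    (6,2)@(13, 5): e=[37,22,27] → #
    (7,2)@(15, 5): e=[47,14,25] → #
    (8,2)@(17, 5): e=[57,6,23] → #
    (9,2)@(19, 5): e=[67,-2,21] → ·
    (3,3)@(7, 7): e=[15,74,-3] → ·
    (4,3)@(9, 7): e=[25,66,-5] → ·
    (5,3)@(11, 7): e=[35,58,-7] → ·
    (6,3)@(13, 7): e=[45,50,-9] → ·
  covered (8 px):
    · · · · · · · · · · · ·
    · · · · # # · · · · · ·
    · · · # # # # # # · · ·
    · · · · · · · · · · · ·
T1:
  2·area = 14
  edge (12, 6)→(16, 0): d=(4,-6) top-left  bias=+0
  edge (16, 0)→(17, 2): d=(1,2) right/bottom  bias=-1
  edge (17, 2)→(12, 6): d=(-5,4) right/bottom  bias=-1
    (7,1)@(15, 3): e=[6,5,3] → #
    (8,1)@(17, 3): e=[18,1,-5] → ·
    (6,2)@(13, 5): e=[2,11,1] → #
    (7,2)@(15, 5): e=[14,7,-7] → ·
    (6,3)@(13, 7): e=[10,13,-9] → ·
  covered (2 px):
    · · · · · · · · · · · ·
    · · · · · · · # · · · ·
    · · · · · · # · · · · ·
    · · · · · · · · · · · ·
T2:
  2·area = 40  (B↔C swapped to make it positive)
  edge (20, 6)→(0, 6): d=(-20,0) right/bottom  bias=-1
  edge (0, 6)→(6, 4): d=(6,-2) top-left  bias=+0
  edge (6, 4)→(20, 6): d=(14,2) right/bottom  bias=-1
    (7,0)@(15, 1): e=[100,0,-60] → ·  [on edge]
    (4,1)@(9, 3): e=[60,0,-20] → ·  [on edge]
    (1,2)@(3, 5): e=[20,0,20] → #  [on edge]
    (2,2)@(5, 5): e=[20,4,16] → #
    (3,2)@(7, 5): e=[20,8,12] → #
    (4,2)@(9, 5): e=[20,12,8] → #
    (5,2)@(11, 5): e=[20,16,4] → #
    (6,2)@(13, 5): e=[20,20,0] → ·  [on edge]
    (1,3)@(3, 7): e=[-20,12,48] → ·
    (2,3)@(5, 7): e=[-20,16,44] → ·
    (3,3)@(7, 7): e=[-20,20,40] → ·
    (4,3)@(9, 7): e=[-20,24,36] → ·
  covered (5 px):
    · · · · · · · · · · · ·
    · · · · · · · · · · · ·
    · # # # # # · · · · · ·
    · · · · · · · · · · · ·

Answer: [11,1,2]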